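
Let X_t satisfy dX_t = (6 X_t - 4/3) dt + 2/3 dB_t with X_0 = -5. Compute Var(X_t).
Var(X_t) = exp(12*t)/27 - 1/27

The variance V(t) = Var(X_t) satisfies V'(t) = 2 a V(t) + c^2 with V(0) = 0 (drift coefficient is linear in X, diffusion is constant). With a = 6, c = 2/3, the solution is
  V(t) = (c^2 / (2 a)) * (exp(2 a t) - 1)
       = ((2/3)^2 / (2*6)) * (exp(12 t) - 1)
       = exp(12*t)/27 - 1/27.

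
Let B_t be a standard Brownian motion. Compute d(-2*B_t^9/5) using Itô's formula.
d(-2*B_t^9/5) = (-72*B_t^7/5) dt + (-18*B_t^8/5) dB_t

Itô's formula for f(B_t) gives d f(B_t) = f'(B_t) dB_t + (1/2) f''(B_t) dt. Compute derivatives of f(x) = -2*x^9/5:
  f'(x)  = -18*x^8/5
  f''(x) = -144*x^7/5
Substitute x = B_t and multiply the f'' term by 1/2:
  drift     = (1/2) * (-144*x^7/5) evaluated at B_t = -72*B_t^7/5
  diffusion = (-18*x^8/5) evaluated at B_t = -18*B_t^8/5
Therefore d(-2*B_t^9/5) = (-72*B_t^7/5) dt + (-18*B_t^8/5) dB_t.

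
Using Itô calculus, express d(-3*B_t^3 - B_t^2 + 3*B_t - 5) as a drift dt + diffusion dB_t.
d(-3*B_t^3 - B_t^2 + 3*B_t - 5) = (-9*B_t - 1) dt + (-9*B_t^2 - 2*B_t + 3) dB_t

Itô's formula for f(B_t) gives d f(B_t) = f'(B_t) dB_t + (1/2) f''(B_t) dt. Compute derivatives of f(x) = -3*x^3 - x^2 + 3*x - 5:
  f'(x)  = -9*x^2 - 2*x + 3
  f''(x) = -18*x - 2
Substitute x = B_t and multiply the f'' term by 1/2:
  drift     = (1/2) * (-18*x - 2) evaluated at B_t = -9*B_t - 1
  diffusion = (-9*x^2 - 2*x + 3) evaluated at B_t = -9*B_t^2 - 2*B_t + 3
Therefore d(-3*B_t^3 - B_t^2 + 3*B_t - 5) = (-9*B_t - 1) dt + (-9*B_t^2 - 2*B_t + 3) dB_t.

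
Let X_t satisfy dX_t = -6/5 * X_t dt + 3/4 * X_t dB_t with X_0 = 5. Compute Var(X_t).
Var(X_t) = (25*exp(9*t/16) - 25)*exp(-12*t/5)

For GBM dX = mu X dt + sigma X dB with X_0 = x_0, apply Itô to Y = log X: dY = (mu - sigma^2/2) dt + sigma dB, so Y_t = log(x_0) + (mu - sigma^2/2) t + sigma B_t and hence X_t = x_0 * exp((mu - sigma^2/2) t + sigma B_t).
With mu = -6/5, sigma = 3/4, x_0 = 5, this gives:
  X_t = 5 * exp((-237/160) * t + (3/4) * B_t).
Since sigma*B_t ~ Normal(0, sigma^2 t), E[exp(sigma*B_t)] = exp(sigma^2 t / 2); so E[X_t] = x_0 * exp((mu - sigma^2/2) t) * exp(sigma^2 t / 2) = x_0 * exp(mu t) = 5*exp(-6*t/5).
Var(X_t) = E[X_t^2] - (E[X_t])^2 = x_0^2 * exp(2 mu t) * (exp(sigma^2 t) - 1) = (25*exp(9*t/16) - 25)*exp(-12*t/5).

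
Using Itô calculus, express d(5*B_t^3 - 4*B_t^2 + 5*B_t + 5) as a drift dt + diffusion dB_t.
d(5*B_t^3 - 4*B_t^2 + 5*B_t + 5) = (15*B_t - 4) dt + (15*B_t^2 - 8*B_t + 5) dB_t

Itô's formula for f(B_t) gives d f(B_t) = f'(B_t) dB_t + (1/2) f''(B_t) dt. Compute derivatives of f(x) = 5*x^3 - 4*x^2 + 5*x + 5:
  f'(x)  = 15*x^2 - 8*x + 5
  f''(x) = 30*x - 8
Substitute x = B_t and multiply the f'' term by 1/2:
  drift     = (1/2) * (30*x - 8) evaluated at B_t = 15*B_t - 4
  diffusion = (15*x^2 - 8*x + 5) evaluated at B_t = 15*B_t^2 - 8*B_t + 5
Therefore d(5*B_t^3 - 4*B_t^2 + 5*B_t + 5) = (15*B_t - 4) dt + (15*B_t^2 - 8*B_t + 5) dB_t.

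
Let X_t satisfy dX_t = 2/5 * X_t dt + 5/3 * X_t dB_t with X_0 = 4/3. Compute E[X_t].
E[X_t] = 4*exp(2*t/5)/3

For GBM dX = mu X dt + sigma X dB with X_0 = x_0, apply Itô to Y = log X: dY = (mu - sigma^2/2) dt + sigma dB, so Y_t = log(x_0) + (mu - sigma^2/2) t + sigma B_t and hence X_t = x_0 * exp((mu - sigma^2/2) t + sigma B_t).
With mu = 2/5, sigma = 5/3, x_0 = 4/3, this gives:
  X_t = 4/3 * exp((-89/90) * t + (5/3) * B_t).
Since sigma*B_t ~ Normal(0, sigma^2 t), E[exp(sigma*B_t)] = exp(sigma^2 t / 2); so E[X_t] = x_0 * exp((mu - sigma^2/2) t) * exp(sigma^2 t / 2) = x_0 * exp(mu t) = 4*exp(2*t/5)/3.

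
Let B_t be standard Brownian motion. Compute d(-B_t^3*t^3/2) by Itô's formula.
d(-B_t^3*t^3/2) = (3*B_t*t^2*(-B_t^2 - t)/2) dt + (-3*B_t^2*t^3/2) dB_t

Itô's formula for f(t, x): d f(t, B_t) = (f_t + (1/2) f_xx) dt + f_x dB_t. Compute partials of f(t, x) = -t^3*x^3/2:
  f_t(t,x)  = -3*t^2*x^3/2
  f_x(t,x)  = -3*t^3*x^2/2
  f_xx(t,x) = -3*t^3*x
Assemble drift = f_t + (1/2) f_xx = 3*t^2*x*(-t - x^2)/2 and diffusion = f_x = -3*t^3*x^2/2. Substituting x = B_t:
  d(-B_t^3*t^3/2) = (3*B_t*t^2*(-B_t^2 - t)/2) dt + (-3*B_t^2*t^3/2) dB_t.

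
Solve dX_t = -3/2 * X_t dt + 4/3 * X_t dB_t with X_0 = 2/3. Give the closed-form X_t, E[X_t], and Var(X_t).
X_t = 2/3 * exp((-43/18) t + (4/3) B_t); E[X_t] = 2*exp(-3*t/2)/3; Var(X_t) = (4*exp(16*t/9) - 4)*exp(-3*t)/9

For GBM dX = mu X dt + sigma X dB with X_0 = x_0, apply Itô to Y = log X: dY = (mu - sigma^2/2) dt + sigma dB, so Y_t = log(x_0) + (mu - sigma^2/2) t + sigma B_t and hence X_t = x_0 * exp((mu - sigma^2/2) t + sigma B_t).
With mu = -3/2, sigma = 4/3, x_0 = 2/3, this gives:
  X_t = 2/3 * exp((-43/18) * t + (4/3) * B_t).
Since sigma*B_t ~ Normal(0, sigma^2 t), E[exp(sigma*B_t)] = exp(sigma^2 t / 2); so E[X_t] = x_0 * exp((mu - sigma^2/2) t) * exp(sigma^2 t / 2) = x_0 * exp(mu t) = 2*exp(-3*t/2)/3.
Var(X_t) = E[X_t^2] - (E[X_t])^2 = x_0^2 * exp(2 mu t) * (exp(sigma^2 t) - 1) = (4*exp(16*t/9) - 4)*exp(-3*t)/9.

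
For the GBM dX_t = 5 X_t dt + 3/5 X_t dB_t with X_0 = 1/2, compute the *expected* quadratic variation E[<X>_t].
E[<X>_t] = 9*exp(259*t/25)/1036 - 9/1036

<X>_t = int_0^t ((3/5) * X_s)^2 ds. Taking expectation inside the integral: E[<X>_t] = (3/5)^2 * int_0^t E[X_s^2] ds. For GBM, E[X_s^2] = x_0^2 * exp((2 mu + sigma^2) s). Integrating:
  E[<X>_t] = (3/5)^2 * (1/2)^2 * (exp((2*5 + (3/5)^2) t) - 1) / (2*5 + (3/5)^2)
           = (3/5)^2 * (1/2)^2 * (exp((259/25) t) - 1) / (259/25) = 9*exp(259*t/25)/1036 - 9/1036.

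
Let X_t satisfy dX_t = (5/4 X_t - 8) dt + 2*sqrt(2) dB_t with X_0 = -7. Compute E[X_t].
E[X_t] = 32/5 - 67*exp(5*t/4)/5

Taking expectations and using E[dB_t] = 0, the mean m(t) = E[X_t] satisfies the ODE m'(t) = a m(t) + b with m(0) = x_0. With a = 5/4, b = -8, x_0 = -7, the solution is
  m(t) = x_0 * exp(a t) + (b/a) * (exp(a t) - 1)
       = (-7) * exp((5/4) t) + ((-8)/(5/4)) * (exp((5/4) t) - 1)
       = 32/5 - 67*exp(5*t/4)/5.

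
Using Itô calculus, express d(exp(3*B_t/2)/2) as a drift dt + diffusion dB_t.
d(exp(3*B_t/2)/2) = (9*exp(3*B_t/2)/16) dt + (3*exp(3*B_t/2)/4) dB_t

Itô's formula for f(B_t) gives d f(B_t) = f'(B_t) dB_t + (1/2) f''(B_t) dt. Compute derivatives of f(x) = exp(3*x/2)/2:
  f'(x)  = 3*exp(3*x/2)/4
  f''(x) = 9*exp(3*x/2)/8
Substitute x = B_t and multiply the f'' term by 1/2:
  drift     = (1/2) * (9*exp(3*x/2)/8) evaluated at B_t = 9*exp(3*B_t/2)/16
  diffusion = (3*exp(3*x/2)/4) evaluated at B_t = 3*exp(3*B_t/2)/4
Therefore d(exp(3*B_t/2)/2) = (9*exp(3*B_t/2)/16) dt + (3*exp(3*B_t/2)/4) dB_t.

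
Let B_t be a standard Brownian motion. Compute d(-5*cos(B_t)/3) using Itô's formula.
d(-5*cos(B_t)/3) = (5*cos(B_t)/6) dt + (5*sin(B_t)/3) dB_t

Itô's formula for f(B_t) gives d f(B_t) = f'(B_t) dB_t + (1/2) f''(B_t) dt. Compute derivatives of f(x) = -5*cos(x)/3:
  f'(x)  = 5*sin(x)/3
  f''(x) = 5*cos(x)/3
Substitute x = B_t and multiply the f'' term by 1/2:
  drift     = (1/2) * (5*cos(x)/3) evaluated at B_t = 5*cos(B_t)/6
  diffusion = (5*sin(x)/3) evaluated at B_t = 5*sin(B_t)/3
Therefore d(-5*cos(B_t)/3) = (5*cos(B_t)/6) dt + (5*sin(B_t)/3) dB_t.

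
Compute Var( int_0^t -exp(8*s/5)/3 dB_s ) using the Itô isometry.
Var = 5*exp(16*t/5)/144 - 5/144

The Itô integral of a deterministic integrand f(s) has mean 0 because each increment f(s) * (B_{s+ds} - B_s) has mean 0. By the Itô isometry:
  Var( int_0^t f(s) dB_s ) = E[ (int_0^t f(s) dB_s)^2 ] = int_0^t f(s)^2 ds.
Here f(s) = -exp(8*s/5)/3, so f(s)^2 = exp(16*s/5)/9. Integrate:
  int_0^t (exp(16*s/5)/9) ds = 5*exp(16*t/5)/144 - 5/144.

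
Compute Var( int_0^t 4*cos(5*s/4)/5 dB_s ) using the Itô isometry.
Var = 8*t/25 + 16*sin(5*t/2)/125

The Itô integral of a deterministic integrand f(s) has mean 0 because each increment f(s) * (B_{s+ds} - B_s) has mean 0. By the Itô isometry:
  Var( int_0^t f(s) dB_s ) = E[ (int_0^t f(s) dB_s)^2 ] = int_0^t f(s)^2 ds.
Here f(s) = 4*cos(5*s/4)/5, so f(s)^2 = 16*cos(5*s/4)^2/25. Integrate:
  int_0^t (16*cos(5*s/4)^2/25) ds = 8*t/25 + 16*sin(5*t/2)/125.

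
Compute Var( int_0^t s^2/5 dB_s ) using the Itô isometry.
Var = t^5/125

The Itô integral of a deterministic integrand f(s) has mean 0 because each increment f(s) * (B_{s+ds} - B_s) has mean 0. By the Itô isometry:
  Var( int_0^t f(s) dB_s ) = E[ (int_0^t f(s) dB_s)^2 ] = int_0^t f(s)^2 ds.
Here f(s) = s^2/5, so f(s)^2 = s^4/25. Integrate:
  int_0^t (s^4/25) ds = t^5/125.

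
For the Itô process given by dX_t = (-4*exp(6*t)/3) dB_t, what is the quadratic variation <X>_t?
<X>_t = 4*exp(12*t)/27 - 4/27

For an Itô process dX_t = a(t) dt + b(t) dB_t, the quadratic variation is <X>_t = int_0^t b(s)^2 ds (the drift term does not contribute). Here b(s) = -4*exp(6*s)/3, so
  b(s)^2 = 16*exp(12*s)/9.
Integrating from 0 to t:
  <X>_t = int_0^t (16*exp(12*s)/9) ds = 4*exp(12*t)/27 - 4/27.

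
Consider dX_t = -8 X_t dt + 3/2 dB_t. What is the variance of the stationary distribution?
lim Var(X_t) = 9/64

The OU SDE dX = -theta X dt + sigma dB admits the integrating factor exp(theta t): d(exp(theta t) X_t) = sigma exp(theta t) dB_t. Integrating from 0 to t gives X_t = x_0 * exp(-theta t) + sigma * int_0^t exp(-theta (t-s)) dB_s for any initial x_0. The Itô integral has variance (by the Itô isometry) sigma^2 * int_0^t exp(-2 theta (t - s)) ds = sigma^2 * (1 - exp(-2 theta t)) / (2 theta), independent of x_0.
With theta = 8, sigma = 3/2:
  Var(X_t) = (3/2)^2 * (1 - exp(-2*8 t)) / (2 * 8) = 9/64 - 9*exp(-16*t)/64.
As t -> infinity, exp(-2*8 t) -> 0, so the stationary variance is sigma^2 / (2 theta) = 9/64.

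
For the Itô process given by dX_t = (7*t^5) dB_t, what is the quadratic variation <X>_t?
<X>_t = 49*t^11/11

For an Itô process dX_t = a(t) dt + b(t) dB_t, the quadratic variation is <X>_t = int_0^t b(s)^2 ds (the drift term does not contribute). Here b(s) = 7*s^5, so
  b(s)^2 = 49*s^10.
Integrating from 0 to t:
  <X>_t = int_0^t (49*s^10) ds = 49*t^11/11.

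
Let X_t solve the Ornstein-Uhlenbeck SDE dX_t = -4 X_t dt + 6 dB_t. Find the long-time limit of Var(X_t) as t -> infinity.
lim Var(X_t) = 9/2

The OU SDE dX = -theta X dt + sigma dB admits the integrating factor exp(theta t): d(exp(theta t) X_t) = sigma exp(theta t) dB_t. Integrating from 0 to t gives X_t = x_0 * exp(-theta t) + sigma * int_0^t exp(-theta (t-s)) dB_s for any initial x_0. The Itô integral has variance (by the Itô isometry) sigma^2 * int_0^t exp(-2 theta (t - s)) ds = sigma^2 * (1 - exp(-2 theta t)) / (2 theta), independent of x_0.
With theta = 4, sigma = 6:
  Var(X_t) = (6)^2 * (1 - exp(-2*4 t)) / (2 * 4) = 9/2 - 9*exp(-8*t)/2.
As t -> infinity, exp(-2*4 t) -> 0, so the stationary variance is sigma^2 / (2 theta) = 9/2.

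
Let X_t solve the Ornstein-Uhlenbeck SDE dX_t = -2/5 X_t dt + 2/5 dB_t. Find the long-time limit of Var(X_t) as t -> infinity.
lim Var(X_t) = 1/5

The OU SDE dX = -theta X dt + sigma dB admits the integrating factor exp(theta t): d(exp(theta t) X_t) = sigma exp(theta t) dB_t. Integrating from 0 to t gives X_t = x_0 * exp(-theta t) + sigma * int_0^t exp(-theta (t-s)) dB_s for any initial x_0. The Itô integral has variance (by the Itô isometry) sigma^2 * int_0^t exp(-2 theta (t - s)) ds = sigma^2 * (1 - exp(-2 theta t)) / (2 theta), independent of x_0.
With theta = 2/5, sigma = 2/5:
  Var(X_t) = (2/5)^2 * (1 - exp(-2*2/5 t)) / (2 * 2/5) = 1/5 - exp(-4*t/5)/5.
As t -> infinity, exp(-2*2/5 t) -> 0, so the stationary variance is sigma^2 / (2 theta) = 1/5.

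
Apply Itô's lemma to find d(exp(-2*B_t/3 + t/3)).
d(exp(-2*B_t/3 + t/3)) = (5*exp(-2*B_t/3 + t/3)/9) dt + (-2*exp(-2*B_t/3 + t/3)/3) dB_t

Itô's formula for f(t, x): d f(t, B_t) = (f_t + (1/2) f_xx) dt + f_x dB_t. Compute partials of f(t, x) = exp(t/3 - 2*x/3):
  f_t(t,x)  = exp(t/3 - 2*x/3)/3
  f_x(t,x)  = -2*exp(t/3 - 2*x/3)/3
  f_xx(t,x) = 4*exp(t/3 - 2*x/3)/9
Assemble drift = f_t + (1/2) f_xx = 5*exp(t/3 - 2*x/3)/9 and diffusion = f_x = -2*exp(t/3 - 2*x/3)/3. Substituting x = B_t:
  d(exp(-2*B_t/3 + t/3)) = (5*exp(-2*B_t/3 + t/3)/9) dt + (-2*exp(-2*B_t/3 + t/3)/3) dB_t.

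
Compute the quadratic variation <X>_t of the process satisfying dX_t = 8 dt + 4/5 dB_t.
<X>_t = 16*t/25

For an Itô process dX_t = a(t) dt + b(t) dB_t, the quadratic variation is <X>_t = int_0^t b(s)^2 ds (the drift term does not contribute). Here b(s) = 4/5, so
  b(s)^2 = 16/25.
Integrating from 0 to t:
  <X>_t = int_0^t (16/25) ds = 16*t/25.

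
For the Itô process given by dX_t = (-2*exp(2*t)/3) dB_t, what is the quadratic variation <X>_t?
<X>_t = exp(4*t)/9 - 1/9

For an Itô process dX_t = a(t) dt + b(t) dB_t, the quadratic variation is <X>_t = int_0^t b(s)^2 ds (the drift term does not contribute). Here b(s) = -2*exp(2*s)/3, so
  b(s)^2 = 4*exp(4*s)/9.
Integrating from 0 to t:
  <X>_t = int_0^t (4*exp(4*s)/9) ds = exp(4*t)/9 - 1/9.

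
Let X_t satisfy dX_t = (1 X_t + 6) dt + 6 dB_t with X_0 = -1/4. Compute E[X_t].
E[X_t] = 23*exp(t)/4 - 6

Taking expectations and using E[dB_t] = 0, the mean m(t) = E[X_t] satisfies the ODE m'(t) = a m(t) + b with m(0) = x_0. With a = 1, b = 6, x_0 = -1/4, the solution is
  m(t) = x_0 * exp(a t) + (b/a) * (exp(a t) - 1)
       = (-1/4) * exp(1 t) + (6/1) * (exp(1 t) - 1)
       = 23*exp(t)/4 - 6.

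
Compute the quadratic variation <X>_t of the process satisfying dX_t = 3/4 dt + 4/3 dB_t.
<X>_t = 16*t/9

For an Itô process dX_t = a(t) dt + b(t) dB_t, the quadratic variation is <X>_t = int_0^t b(s)^2 ds (the drift term does not contribute). Here b(s) = 4/3, so
  b(s)^2 = 16/9.
Integrating from 0 to t:
  <X>_t = int_0^t (16/9) ds = 16*t/9.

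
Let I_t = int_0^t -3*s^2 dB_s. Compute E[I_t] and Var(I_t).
E[I_t] = 0; Var(I_t) = 9*t^5/5

The Itô integral of a deterministic integrand f(s) has mean 0 because each increment f(s) * (B_{s+ds} - B_s) has mean 0. By the Itô isometry:
  Var( int_0^t f(s) dB_s ) = E[ (int_0^t f(s) dB_s)^2 ] = int_0^t f(s)^2 ds.
Here f(s) = -3*s^2, so f(s)^2 = 9*s^4. Integrate:
  int_0^t (9*s^4) ds = 9*t^5/5.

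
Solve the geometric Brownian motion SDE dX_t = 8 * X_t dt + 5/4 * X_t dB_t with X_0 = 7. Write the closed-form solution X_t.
X_t = 7 * exp((231/32) * t + (5/4) * B_t)

For GBM dX = mu X dt + sigma X dB with X_0 = x_0, apply Itô to Y = log X: dY = (mu - sigma^2/2) dt + sigma dB, so Y_t = log(x_0) + (mu - sigma^2/2) t + sigma B_t and hence X_t = x_0 * exp((mu - sigma^2/2) t + sigma B_t).
With mu = 8, sigma = 5/4, x_0 = 7, this gives:
  X_t = 7 * exp((231/32) * t + (5/4) * B_t).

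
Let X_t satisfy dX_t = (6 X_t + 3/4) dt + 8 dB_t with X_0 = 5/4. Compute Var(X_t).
Var(X_t) = 16*exp(12*t)/3 - 16/3

The variance V(t) = Var(X_t) satisfies V'(t) = 2 a V(t) + c^2 with V(0) = 0 (drift coefficient is linear in X, diffusion is constant). With a = 6, c = 8, the solution is
  V(t) = (c^2 / (2 a)) * (exp(2 a t) - 1)
       = (8^2 / (2*6)) * (exp(12 t) - 1)
       = 16*exp(12*t)/3 - 16/3.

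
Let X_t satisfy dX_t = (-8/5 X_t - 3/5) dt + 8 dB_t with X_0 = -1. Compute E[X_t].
E[X_t] = -3/8 - 5*exp(-8*t/5)/8

Taking expectations and using E[dB_t] = 0, the mean m(t) = E[X_t] satisfies the ODE m'(t) = a m(t) + b with m(0) = x_0. With a = -8/5, b = -3/5, x_0 = -1, the solution is
  m(t) = x_0 * exp(a t) + (b/a) * (exp(a t) - 1)
       = (-1) * exp((-8/5) t) + ((-3/5)/(-8/5)) * (exp((-8/5) t) - 1)
       = -3/8 - 5*exp(-8*t/5)/8.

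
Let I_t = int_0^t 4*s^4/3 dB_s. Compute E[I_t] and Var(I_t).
E[I_t] = 0; Var(I_t) = 16*t^9/81

The Itô integral of a deterministic integrand f(s) has mean 0 because each increment f(s) * (B_{s+ds} - B_s) has mean 0. By the Itô isometry:
  Var( int_0^t f(s) dB_s ) = E[ (int_0^t f(s) dB_s)^2 ] = int_0^t f(s)^2 ds.
Here f(s) = 4*s^4/3, so f(s)^2 = 16*s^8/9. Integrate:
  int_0^t (16*s^8/9) ds = 16*t^9/81.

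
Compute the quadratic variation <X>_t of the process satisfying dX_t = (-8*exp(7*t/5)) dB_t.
<X>_t = 160*exp(14*t/5)/7 - 160/7

For an Itô process dX_t = a(t) dt + b(t) dB_t, the quadratic variation is <X>_t = int_0^t b(s)^2 ds (the drift term does not contribute). Here b(s) = -8*exp(7*s/5), so
  b(s)^2 = 64*exp(14*s/5).
Integrating from 0 to t:
  <X>_t = int_0^t (64*exp(14*s/5)) ds = 160*exp(14*t/5)/7 - 160/7.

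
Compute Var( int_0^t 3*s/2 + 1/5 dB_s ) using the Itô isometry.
Var = t*(75*t^2 + 30*t + 4)/100

The Itô integral of a deterministic integrand f(s) has mean 0 because each increment f(s) * (B_{s+ds} - B_s) has mean 0. By the Itô isometry:
  Var( int_0^t f(s) dB_s ) = E[ (int_0^t f(s) dB_s)^2 ] = int_0^t f(s)^2 ds.
Here f(s) = 3*s/2 + 1/5, so f(s)^2 = (15*s + 2)^2/100. Integrate:
  int_0^t ((15*s + 2)^2/100) ds = t*(75*t^2 + 30*t + 4)/100.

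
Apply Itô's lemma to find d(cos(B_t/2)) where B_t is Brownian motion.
d(cos(B_t/2)) = (-cos(B_t/2)/8) dt + (-sin(B_t/2)/2) dB_t

Itô's formula for f(B_t) gives d f(B_t) = f'(B_t) dB_t + (1/2) f''(B_t) dt. Compute derivatives of f(x) = cos(x/2):
  f'(x)  = -sin(x/2)/2
  f''(x) = -cos(x/2)/4
Substitute x = B_t and multiply the f'' term by 1/2:
  drift     = (1/2) * (-cos(x/2)/4) evaluated at B_t = -cos(B_t/2)/8
  diffusion = (-sin(x/2)/2) evaluated at B_t = -sin(B_t/2)/2
Therefore d(cos(B_t/2)) = (-cos(B_t/2)/8) dt + (-sin(B_t/2)/2) dB_t.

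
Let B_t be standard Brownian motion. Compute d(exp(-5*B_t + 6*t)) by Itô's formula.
d(exp(-5*B_t + 6*t)) = (37*exp(-5*B_t + 6*t)/2) dt + (-5*exp(-5*B_t + 6*t)) dB_t

Itô's formula for f(t, x): d f(t, B_t) = (f_t + (1/2) f_xx) dt + f_x dB_t. Compute partials of f(t, x) = exp(6*t - 5*x):
  f_t(t,x)  = 6*exp(6*t - 5*x)
  f_x(t,x)  = -5*exp(6*t - 5*x)
  f_xx(t,x) = 25*exp(6*t - 5*x)
Assemble drift = f_t + (1/2) f_xx = 37*exp(6*t - 5*x)/2 and diffusion = f_x = -5*exp(6*t - 5*x). Substituting x = B_t:
  d(exp(-5*B_t + 6*t)) = (37*exp(-5*B_t + 6*t)/2) dt + (-5*exp(-5*B_t + 6*t)) dB_t.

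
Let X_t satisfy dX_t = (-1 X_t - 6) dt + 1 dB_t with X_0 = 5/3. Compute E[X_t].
E[X_t] = -6 + 23*exp(-t)/3

Taking expectations and using E[dB_t] = 0, the mean m(t) = E[X_t] satisfies the ODE m'(t) = a m(t) + b with m(0) = x_0. With a = -1, b = -6, x_0 = 5/3, the solution is
  m(t) = x_0 * exp(a t) + (b/a) * (exp(a t) - 1)
       = (5/3) * exp((-1) t) + ((-6)/(-1)) * (exp((-1) t) - 1)
       = -6 + 23*exp(-t)/3.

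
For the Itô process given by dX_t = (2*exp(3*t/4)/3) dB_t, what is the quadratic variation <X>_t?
<X>_t = 8*exp(3*t/2)/27 - 8/27

For an Itô process dX_t = a(t) dt + b(t) dB_t, the quadratic variation is <X>_t = int_0^t b(s)^2 ds (the drift term does not contribute). Here b(s) = 2*exp(3*s/4)/3, so
  b(s)^2 = 4*exp(3*s/2)/9.
Integrating from 0 to t:
  <X>_t = int_0^t (4*exp(3*s/2)/9) ds = 8*exp(3*t/2)/27 - 8/27.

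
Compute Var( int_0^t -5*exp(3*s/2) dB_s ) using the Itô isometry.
Var = 25*exp(3*t)/3 - 25/3

The Itô integral of a deterministic integrand f(s) has mean 0 because each increment f(s) * (B_{s+ds} - B_s) has mean 0. By the Itô isometry:
  Var( int_0^t f(s) dB_s ) = E[ (int_0^t f(s) dB_s)^2 ] = int_0^t f(s)^2 ds.
Here f(s) = -5*exp(3*s/2), so f(s)^2 = 25*exp(3*s). Integrate:
  int_0^t (25*exp(3*s)) ds = 25*exp(3*t)/3 - 25/3.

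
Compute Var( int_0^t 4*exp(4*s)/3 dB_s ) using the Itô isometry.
Var = 2*exp(8*t)/9 - 2/9

The Itô integral of a deterministic integrand f(s) has mean 0 because each increment f(s) * (B_{s+ds} - B_s) has mean 0. By the Itô isometry:
  Var( int_0^t f(s) dB_s ) = E[ (int_0^t f(s) dB_s)^2 ] = int_0^t f(s)^2 ds.
Here f(s) = 4*exp(4*s)/3, so f(s)^2 = 16*exp(8*s)/9. Integrate:
  int_0^t (16*exp(8*s)/9) ds = 2*exp(8*t)/9 - 2/9.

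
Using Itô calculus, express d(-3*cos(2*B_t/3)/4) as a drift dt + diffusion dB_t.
d(-3*cos(2*B_t/3)/4) = (cos(2*B_t/3)/6) dt + (sin(2*B_t/3)/2) dB_t

Itô's formula for f(B_t) gives d f(B_t) = f'(B_t) dB_t + (1/2) f''(B_t) dt. Compute derivatives of f(x) = -3*cos(2*x/3)/4:
  f'(x)  = sin(2*x/3)/2
  f''(x) = cos(2*x/3)/3
Substitute x = B_t and multiply the f'' term by 1/2:
  drift     = (1/2) * (cos(2*x/3)/3) evaluated at B_t = cos(2*B_t/3)/6
  diffusion = (sin(2*x/3)/2) evaluated at B_t = sin(2*B_t/3)/2
Therefore d(-3*cos(2*B_t/3)/4) = (cos(2*B_t/3)/6) dt + (sin(2*B_t/3)/2) dB_t.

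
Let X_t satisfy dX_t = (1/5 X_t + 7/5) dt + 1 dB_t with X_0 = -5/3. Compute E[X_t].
E[X_t] = 16*exp(t/5)/3 - 7

Taking expectations and using E[dB_t] = 0, the mean m(t) = E[X_t] satisfies the ODE m'(t) = a m(t) + b with m(0) = x_0. With a = 1/5, b = 7/5, x_0 = -5/3, the solution is
  m(t) = x_0 * exp(a t) + (b/a) * (exp(a t) - 1)
       = (-5/3) * exp((1/5) t) + ((7/5)/(1/5)) * (exp((1/5) t) - 1)
       = 16*exp(t/5)/3 - 7.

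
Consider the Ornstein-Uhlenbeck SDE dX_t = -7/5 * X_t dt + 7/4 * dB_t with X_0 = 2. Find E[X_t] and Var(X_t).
E[X_t] = 2*exp(-7*t/5); Var(X_t) = 35/32 - 35*exp(-14*t/5)/32

The OU SDE dX = -theta X dt + sigma dB admits the integrating factor exp(theta t): d(exp(theta t) X_t) = sigma exp(theta t) dB_t. Integrating from 0 to t:
  X_t = x_0 * exp(-theta t) + sigma * int_0^t exp(-theta (t-s)) dB_s.
The Itô integral has mean 0 and (by the Itô isometry) variance sigma^2 * int_0^t exp(-2 theta (t - s)) ds = sigma^2 * (1 - exp(-2 theta t)) / (2 theta).
With theta = 7/5, sigma = 7/4, x_0 = 2:
  E[X_t] = 2 * exp(-7/5 t) = 2*exp(-7*t/5)
  Var(X_t) = (7/4)^2 * (1 - exp(-2*7/5 t)) / (2 * 7/5) = 35/32 - 35*exp(-14*t/5)/32.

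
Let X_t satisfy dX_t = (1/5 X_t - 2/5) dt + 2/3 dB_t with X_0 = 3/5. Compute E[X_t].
E[X_t] = 2 - 7*exp(t/5)/5

Taking expectations and using E[dB_t] = 0, the mean m(t) = E[X_t] satisfies the ODE m'(t) = a m(t) + b with m(0) = x_0. With a = 1/5, b = -2/5, x_0 = 3/5, the solution is
  m(t) = x_0 * exp(a t) + (b/a) * (exp(a t) - 1)
       = (3/5) * exp((1/5) t) + ((-2/5)/(1/5)) * (exp((1/5) t) - 1)
       = 2 - 7*exp(t/5)/5.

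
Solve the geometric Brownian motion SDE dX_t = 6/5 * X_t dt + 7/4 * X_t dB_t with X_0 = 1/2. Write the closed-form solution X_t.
X_t = 1/2 * exp((-53/160) * t + (7/4) * B_t)

For GBM dX = mu X dt + sigma X dB with X_0 = x_0, apply Itô to Y = log X: dY = (mu - sigma^2/2) dt + sigma dB, so Y_t = log(x_0) + (mu - sigma^2/2) t + sigma B_t and hence X_t = x_0 * exp((mu - sigma^2/2) t + sigma B_t).
With mu = 6/5, sigma = 7/4, x_0 = 1/2, this gives:
  X_t = 1/2 * exp((-53/160) * t + (7/4) * B_t).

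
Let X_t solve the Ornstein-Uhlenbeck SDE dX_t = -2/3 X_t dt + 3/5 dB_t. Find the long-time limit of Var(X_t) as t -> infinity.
lim Var(X_t) = 27/100

The OU SDE dX = -theta X dt + sigma dB admits the integrating factor exp(theta t): d(exp(theta t) X_t) = sigma exp(theta t) dB_t. Integrating from 0 to t gives X_t = x_0 * exp(-theta t) + sigma * int_0^t exp(-theta (t-s)) dB_s for any initial x_0. The Itô integral has variance (by the Itô isometry) sigma^2 * int_0^t exp(-2 theta (t - s)) ds = sigma^2 * (1 - exp(-2 theta t)) / (2 theta), independent of x_0.
With theta = 2/3, sigma = 3/5:
  Var(X_t) = (3/5)^2 * (1 - exp(-2*2/3 t)) / (2 * 2/3) = 27/100 - 27*exp(-4*t/3)/100.
As t -> infinity, exp(-2*2/3 t) -> 0, so the stationary variance is sigma^2 / (2 theta) = 27/100.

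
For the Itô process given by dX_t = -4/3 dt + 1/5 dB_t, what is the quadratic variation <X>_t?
<X>_t = t/25

For an Itô process dX_t = a(t) dt + b(t) dB_t, the quadratic variation is <X>_t = int_0^t b(s)^2 ds (the drift term does not contribute). Here b(s) = 1/5, so
  b(s)^2 = 1/25.
Integrating from 0 to t:
  <X>_t = int_0^t (1/25) ds = t/25.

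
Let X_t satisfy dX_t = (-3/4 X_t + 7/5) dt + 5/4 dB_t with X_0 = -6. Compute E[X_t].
E[X_t] = 28/15 - 118*exp(-3*t/4)/15

Taking expectations and using E[dB_t] = 0, the mean m(t) = E[X_t] satisfies the ODE m'(t) = a m(t) + b with m(0) = x_0. With a = -3/4, b = 7/5, x_0 = -6, the solution is
  m(t) = x_0 * exp(a t) + (b/a) * (exp(a t) - 1)
       = (-6) * exp((-3/4) t) + ((7/5)/(-3/4)) * (exp((-3/4) t) - 1)
       = 28/15 - 118*exp(-3*t/4)/15.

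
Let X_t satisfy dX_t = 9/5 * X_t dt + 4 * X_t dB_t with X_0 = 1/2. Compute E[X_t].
E[X_t] = exp(9*t/5)/2

For GBM dX = mu X dt + sigma X dB with X_0 = x_0, apply Itô to Y = log X: dY = (mu - sigma^2/2) dt + sigma dB, so Y_t = log(x_0) + (mu - sigma^2/2) t + sigma B_t and hence X_t = x_0 * exp((mu - sigma^2/2) t + sigma B_t).
With mu = 9/5, sigma = 4, x_0 = 1/2, this gives:
  X_t = 1/2 * exp((-31/5) * t + (4) * B_t).
Since sigma*B_t ~ Normal(0, sigma^2 t), E[exp(sigma*B_t)] = exp(sigma^2 t / 2); so E[X_t] = x_0 * exp((mu - sigma^2/2) t) * exp(sigma^2 t / 2) = x_0 * exp(mu t) = exp(9*t/5)/2.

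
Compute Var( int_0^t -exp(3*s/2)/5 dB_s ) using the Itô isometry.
Var = exp(3*t)/75 - 1/75

The Itô integral of a deterministic integrand f(s) has mean 0 because each increment f(s) * (B_{s+ds} - B_s) has mean 0. By the Itô isometry:
  Var( int_0^t f(s) dB_s ) = E[ (int_0^t f(s) dB_s)^2 ] = int_0^t f(s)^2 ds.
Here f(s) = -exp(3*s/2)/5, so f(s)^2 = exp(3*s)/25. Integrate:
  int_0^t (exp(3*s)/25) ds = exp(3*t)/75 - 1/75.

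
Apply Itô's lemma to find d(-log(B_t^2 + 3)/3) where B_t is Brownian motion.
d(-log(B_t^2 + 3)/3) = ((B_t^2 - 3)/(3*(B_t^2 + 3)^2)) dt + (-2*B_t/(3*B_t^2 + 9)) dB_t

Itô's formula for f(B_t) gives d f(B_t) = f'(B_t) dB_t + (1/2) f''(B_t) dt. Compute derivatives of f(x) = -log(x^2 + 3)/3:
  f'(x)  = -2*x/(3*x^2 + 9)
  f''(x) = 2*(x^2 - 3)/(3*(x^2 + 3)^2)
Substitute x = B_t and multiply the f'' term by 1/2:
  drift     = (1/2) * (2*(x^2 - 3)/(3*(x^2 + 3)^2)) evaluated at B_t = (B_t^2 - 3)/(3*(B_t^2 + 3)^2)
  diffusion = (-2*x/(3*x^2 + 9)) evaluated at B_t = -2*B_t/(3*B_t^2 + 9)
Therefore d(-log(B_t^2 + 3)/3) = ((B_t^2 - 3)/(3*(B_t^2 + 3)^2)) dt + (-2*B_t/(3*B_t^2 + 9)) dB_t.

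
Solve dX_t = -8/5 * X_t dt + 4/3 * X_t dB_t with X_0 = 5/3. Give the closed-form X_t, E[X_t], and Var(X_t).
X_t = 5/3 * exp((-112/45) t + (4/3) B_t); E[X_t] = 5*exp(-8*t/5)/3; Var(X_t) = (25*exp(16*t/9) - 25)*exp(-16*t/5)/9

For GBM dX = mu X dt + sigma X dB with X_0 = x_0, apply Itô to Y = log X: dY = (mu - sigma^2/2) dt + sigma dB, so Y_t = log(x_0) + (mu - sigma^2/2) t + sigma B_t and hence X_t = x_0 * exp((mu - sigma^2/2) t + sigma B_t).
With mu = -8/5, sigma = 4/3, x_0 = 5/3, this gives:
  X_t = 5/3 * exp((-112/45) * t + (4/3) * B_t).
Since sigma*B_t ~ Normal(0, sigma^2 t), E[exp(sigma*B_t)] = exp(sigma^2 t / 2); so E[X_t] = x_0 * exp((mu - sigma^2/2) t) * exp(sigma^2 t / 2) = x_0 * exp(mu t) = 5*exp(-8*t/5)/3.
Var(X_t) = E[X_t^2] - (E[X_t])^2 = x_0^2 * exp(2 mu t) * (exp(sigma^2 t) - 1) = (25*exp(16*t/9) - 25)*exp(-16*t/5)/9.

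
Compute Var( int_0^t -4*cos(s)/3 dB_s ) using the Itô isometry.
Var = 8*t/9 + 4*sin(2*t)/9

The Itô integral of a deterministic integrand f(s) has mean 0 because each increment f(s) * (B_{s+ds} - B_s) has mean 0. By the Itô isometry:
  Var( int_0^t f(s) dB_s ) = E[ (int_0^t f(s) dB_s)^2 ] = int_0^t f(s)^2 ds.
Here f(s) = -4*cos(s)/3, so f(s)^2 = 16*cos(s)^2/9. Integrate:
  int_0^t (16*cos(s)^2/9) ds = 8*t/9 + 4*sin(2*t)/9.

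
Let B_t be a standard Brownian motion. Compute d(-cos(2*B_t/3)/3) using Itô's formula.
d(-cos(2*B_t/3)/3) = (2*cos(2*B_t/3)/27) dt + (2*sin(2*B_t/3)/9) dB_t

Itô's formula for f(B_t) gives d f(B_t) = f'(B_t) dB_t + (1/2) f''(B_t) dt. Compute derivatives of f(x) = -cos(2*x/3)/3:
  f'(x)  = 2*sin(2*x/3)/9
  f''(x) = 4*cos(2*x/3)/27
Substitute x = B_t and multiply the f'' term by 1/2:
  drift     = (1/2) * (4*cos(2*x/3)/27) evaluated at B_t = 2*cos(2*B_t/3)/27
  diffusion = (2*sin(2*x/3)/9) evaluated at B_t = 2*sin(2*B_t/3)/9
Therefore d(-cos(2*B_t/3)/3) = (2*cos(2*B_t/3)/27) dt + (2*sin(2*B_t/3)/9) dB_t.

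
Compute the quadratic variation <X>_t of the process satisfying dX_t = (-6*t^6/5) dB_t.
<X>_t = 36*t^13/325

For an Itô process dX_t = a(t) dt + b(t) dB_t, the quadratic variation is <X>_t = int_0^t b(s)^2 ds (the drift term does not contribute). Here b(s) = -6*s^6/5, so
  b(s)^2 = 36*s^12/25.
Integrating from 0 to t:
  <X>_t = int_0^t (36*s^12/25) ds = 36*t^13/325.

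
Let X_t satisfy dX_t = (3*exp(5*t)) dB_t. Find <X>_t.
<X>_t = 9*exp(10*t)/10 - 9/10

For an Itô process dX_t = a(t) dt + b(t) dB_t, the quadratic variation is <X>_t = int_0^t b(s)^2 ds (the drift term does not contribute). Here b(s) = 3*exp(5*s), so
  b(s)^2 = 9*exp(10*s).
Integrating from 0 to t:
  <X>_t = int_0^t (9*exp(10*s)) ds = 9*exp(10*t)/10 - 9/10.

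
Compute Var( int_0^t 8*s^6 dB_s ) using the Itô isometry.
Var = 64*t^13/13

The Itô integral of a deterministic integrand f(s) has mean 0 because each increment f(s) * (B_{s+ds} - B_s) has mean 0. By the Itô isometry:
  Var( int_0^t f(s) dB_s ) = E[ (int_0^t f(s) dB_s)^2 ] = int_0^t f(s)^2 ds.
Here f(s) = 8*s^6, so f(s)^2 = 64*s^12. Integrate:
  int_0^t (64*s^12) ds = 64*t^13/13.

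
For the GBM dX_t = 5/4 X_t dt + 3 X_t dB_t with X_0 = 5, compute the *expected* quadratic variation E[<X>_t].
E[<X>_t] = 450*exp(23*t/2)/23 - 450/23

<X>_t = int_0^t (3 * X_s)^2 ds. Taking expectation inside the integral: E[<X>_t] = 3^2 * int_0^t E[X_s^2] ds. For GBM, E[X_s^2] = x_0^2 * exp((2 mu + sigma^2) s). Integrating:
  E[<X>_t] = 3^2 * 5^2 * (exp((2*(5/4) + 3^2) t) - 1) / (2*(5/4) + 3^2)
           = 3^2 * 5^2 * (exp((23/2) t) - 1) / (23/2) = 450*exp(23*t/2)/23 - 450/23.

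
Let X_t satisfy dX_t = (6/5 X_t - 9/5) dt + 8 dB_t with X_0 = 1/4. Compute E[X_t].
E[X_t] = 3/2 - 5*exp(6*t/5)/4

Taking expectations and using E[dB_t] = 0, the mean m(t) = E[X_t] satisfies the ODE m'(t) = a m(t) + b with m(0) = x_0. With a = 6/5, b = -9/5, x_0 = 1/4, the solution is
  m(t) = x_0 * exp(a t) + (b/a) * (exp(a t) - 1)
       = (1/4) * exp((6/5) t) + ((-9/5)/(6/5)) * (exp((6/5) t) - 1)
       = 3/2 - 5*exp(6*t/5)/4.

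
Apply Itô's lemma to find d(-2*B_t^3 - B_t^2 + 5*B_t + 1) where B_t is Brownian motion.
d(-2*B_t^3 - B_t^2 + 5*B_t + 1) = (-6*B_t - 1) dt + (-6*B_t^2 - 2*B_t + 5) dB_t

Itô's formula for f(B_t) gives d f(B_t) = f'(B_t) dB_t + (1/2) f''(B_t) dt. Compute derivatives of f(x) = -2*x^3 - x^2 + 5*x + 1:
  f'(x)  = -6*x^2 - 2*x + 5
  f''(x) = -12*x - 2
Substitute x = B_t and multiply the f'' term by 1/2:
  drift     = (1/2) * (-12*x - 2) evaluated at B_t = -6*B_t - 1
  diffusion = (-6*x^2 - 2*x + 5) evaluated at B_t = -6*B_t^2 - 2*B_t + 5
Therefore d(-2*B_t^3 - B_t^2 + 5*B_t + 1) = (-6*B_t - 1) dt + (-6*B_t^2 - 2*B_t + 5) dB_t.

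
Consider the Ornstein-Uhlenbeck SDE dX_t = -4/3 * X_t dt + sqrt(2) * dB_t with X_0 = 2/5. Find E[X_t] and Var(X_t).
E[X_t] = 2*exp(-4*t/3)/5; Var(X_t) = 3/4 - 3*exp(-8*t/3)/4

The OU SDE dX = -theta X dt + sigma dB admits the integrating factor exp(theta t): d(exp(theta t) X_t) = sigma exp(theta t) dB_t. Integrating from 0 to t:
  X_t = x_0 * exp(-theta t) + sigma * int_0^t exp(-theta (t-s)) dB_s.
The Itô integral has mean 0 and (by the Itô isometry) variance sigma^2 * int_0^t exp(-2 theta (t - s)) ds = sigma^2 * (1 - exp(-2 theta t)) / (2 theta).
With theta = 4/3, sigma = sqrt(2), x_0 = 2/5:
  E[X_t] = 2/5 * exp(-4/3 t) = 2*exp(-4*t/3)/5
  Var(X_t) = (sqrt(2))^2 * (1 - exp(-2*4/3 t)) / (2 * 4/3) = 3/4 - 3*exp(-8*t/3)/4.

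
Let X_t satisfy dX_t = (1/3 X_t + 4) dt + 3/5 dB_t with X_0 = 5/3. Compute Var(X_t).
Var(X_t) = 27*exp(2*t/3)/50 - 27/50

The variance V(t) = Var(X_t) satisfies V'(t) = 2 a V(t) + c^2 with V(0) = 0 (drift coefficient is linear in X, diffusion is constant). With a = 1/3, c = 3/5, the solution is
  V(t) = (c^2 / (2 a)) * (exp(2 a t) - 1)
       = ((3/5)^2 / (2*(1/3))) * (exp((2/3) t) - 1)
       = 27*exp(2*t/3)/50 - 27/50.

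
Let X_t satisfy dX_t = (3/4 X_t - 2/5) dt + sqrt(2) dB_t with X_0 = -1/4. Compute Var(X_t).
Var(X_t) = 4*exp(3*t/2)/3 - 4/3

The variance V(t) = Var(X_t) satisfies V'(t) = 2 a V(t) + c^2 with V(0) = 0 (drift coefficient is linear in X, diffusion is constant). With a = 3/4, c = sqrt(2), the solution is
  V(t) = (c^2 / (2 a)) * (exp(2 a t) - 1)
       = (sqrt(2)^2 / (2*(3/4))) * (exp((3/2) t) - 1)
       = 4*exp(3*t/2)/3 - 4/3.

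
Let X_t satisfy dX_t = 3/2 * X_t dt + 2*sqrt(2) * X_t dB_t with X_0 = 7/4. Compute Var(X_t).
Var(X_t) = 49*(exp(8*t) - 1)*exp(3*t)/16

For GBM dX = mu X dt + sigma X dB with X_0 = x_0, apply Itô to Y = log X: dY = (mu - sigma^2/2) dt + sigma dB, so Y_t = log(x_0) + (mu - sigma^2/2) t + sigma B_t and hence X_t = x_0 * exp((mu - sigma^2/2) t + sigma B_t).
With mu = 3/2, sigma = 2*sqrt(2), x_0 = 7/4, this gives:
  X_t = 7/4 * exp((-5/2) * t + (2*sqrt(2)) * B_t).
Since sigma*B_t ~ Normal(0, sigma^2 t), E[exp(sigma*B_t)] = exp(sigma^2 t / 2); so E[X_t] = x_0 * exp((mu - sigma^2/2) t) * exp(sigma^2 t / 2) = x_0 * exp(mu t) = 7*exp(3*t/2)/4.
Var(X_t) = E[X_t^2] - (E[X_t])^2 = x_0^2 * exp(2 mu t) * (exp(sigma^2 t) - 1) = 49*(exp(8*t) - 1)*exp(3*t)/16.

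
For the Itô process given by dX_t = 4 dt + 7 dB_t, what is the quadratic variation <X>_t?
<X>_t = 49*t

For an Itô process dX_t = a(t) dt + b(t) dB_t, the quadratic variation is <X>_t = int_0^t b(s)^2 ds (the drift term does not contribute). Here b(s) = 7, so
  b(s)^2 = 49.
Integrating from 0 to t:
  <X>_t = int_0^t (49) ds = 49*t.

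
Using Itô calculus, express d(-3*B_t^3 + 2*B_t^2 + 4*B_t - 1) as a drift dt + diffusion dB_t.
d(-3*B_t^3 + 2*B_t^2 + 4*B_t - 1) = (2 - 9*B_t) dt + (-9*B_t^2 + 4*B_t + 4) dB_t

Itô's formula for f(B_t) gives d f(B_t) = f'(B_t) dB_t + (1/2) f''(B_t) dt. Compute derivatives of f(x) = -3*x^3 + 2*x^2 + 4*x - 1:
  f'(x)  = -9*x^2 + 4*x + 4
  f''(x) = 4 - 18*x
Substitute x = B_t and multiply the f'' term by 1/2:
  drift     = (1/2) * (4 - 18*x) evaluated at B_t = 2 - 9*B_t
  diffusion = (-9*x^2 + 4*x + 4) evaluated at B_t = -9*B_t^2 + 4*B_t + 4
Therefore d(-3*B_t^3 + 2*B_t^2 + 4*B_t - 1) = (2 - 9*B_t) dt + (-9*B_t^2 + 4*B_t + 4) dB_t.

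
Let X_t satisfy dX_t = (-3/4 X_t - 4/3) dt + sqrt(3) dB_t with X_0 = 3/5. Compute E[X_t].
E[X_t] = -16/9 + 107*exp(-3*t/4)/45

Taking expectations and using E[dB_t] = 0, the mean m(t) = E[X_t] satisfies the ODE m'(t) = a m(t) + b with m(0) = x_0. With a = -3/4, b = -4/3, x_0 = 3/5, the solution is
  m(t) = x_0 * exp(a t) + (b/a) * (exp(a t) - 1)
       = (3/5) * exp((-3/4) t) + ((-4/3)/(-3/4)) * (exp((-3/4) t) - 1)
       = -16/9 + 107*exp(-3*t/4)/45.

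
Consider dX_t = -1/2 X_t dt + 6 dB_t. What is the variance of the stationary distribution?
lim Var(X_t) = 36

The OU SDE dX = -theta X dt + sigma dB admits the integrating factor exp(theta t): d(exp(theta t) X_t) = sigma exp(theta t) dB_t. Integrating from 0 to t gives X_t = x_0 * exp(-theta t) + sigma * int_0^t exp(-theta (t-s)) dB_s for any initial x_0. The Itô integral has variance (by the Itô isometry) sigma^2 * int_0^t exp(-2 theta (t - s)) ds = sigma^2 * (1 - exp(-2 theta t)) / (2 theta), independent of x_0.
With theta = 1/2, sigma = 6:
  Var(X_t) = (6)^2 * (1 - exp(-2*1/2 t)) / (2 * 1/2) = 36 - 36*exp(-t).
As t -> infinity, exp(-2*1/2 t) -> 0, so the stationary variance is sigma^2 / (2 theta) = 36.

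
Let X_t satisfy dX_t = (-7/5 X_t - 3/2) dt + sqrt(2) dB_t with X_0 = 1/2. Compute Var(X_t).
Var(X_t) = 5/7 - 5*exp(-14*t/5)/7

The variance V(t) = Var(X_t) satisfies V'(t) = 2 a V(t) + c^2 with V(0) = 0 (drift coefficient is linear in X, diffusion is constant). With a = -7/5, c = sqrt(2), the solution is
  V(t) = (c^2 / (2 a)) * (exp(2 a t) - 1)
       = (sqrt(2)^2 / (2*(-7/5))) * (exp((-14/5) t) - 1)
       = 5/7 - 5*exp(-14*t/5)/7.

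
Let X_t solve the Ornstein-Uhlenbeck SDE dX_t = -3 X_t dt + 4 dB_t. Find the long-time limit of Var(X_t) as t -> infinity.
lim Var(X_t) = 8/3

The OU SDE dX = -theta X dt + sigma dB admits the integrating factor exp(theta t): d(exp(theta t) X_t) = sigma exp(theta t) dB_t. Integrating from 0 to t gives X_t = x_0 * exp(-theta t) + sigma * int_0^t exp(-theta (t-s)) dB_s for any initial x_0. The Itô integral has variance (by the Itô isometry) sigma^2 * int_0^t exp(-2 theta (t - s)) ds = sigma^2 * (1 - exp(-2 theta t)) / (2 theta), independent of x_0.
With theta = 3, sigma = 4:
  Var(X_t) = (4)^2 * (1 - exp(-2*3 t)) / (2 * 3) = 8/3 - 8*exp(-6*t)/3.
As t -> infinity, exp(-2*3 t) -> 0, so the stationary variance is sigma^2 / (2 theta) = 8/3.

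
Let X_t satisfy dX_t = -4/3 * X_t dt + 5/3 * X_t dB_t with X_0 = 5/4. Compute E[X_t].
E[X_t] = 5*exp(-4*t/3)/4

For GBM dX = mu X dt + sigma X dB with X_0 = x_0, apply Itô to Y = log X: dY = (mu - sigma^2/2) dt + sigma dB, so Y_t = log(x_0) + (mu - sigma^2/2) t + sigma B_t and hence X_t = x_0 * exp((mu - sigma^2/2) t + sigma B_t).
With mu = -4/3, sigma = 5/3, x_0 = 5/4, this gives:
  X_t = 5/4 * exp((-49/18) * t + (5/3) * B_t).
Since sigma*B_t ~ Normal(0, sigma^2 t), E[exp(sigma*B_t)] = exp(sigma^2 t / 2); so E[X_t] = x_0 * exp((mu - sigma^2/2) t) * exp(sigma^2 t / 2) = x_0 * exp(mu t) = 5*exp(-4*t/3)/4.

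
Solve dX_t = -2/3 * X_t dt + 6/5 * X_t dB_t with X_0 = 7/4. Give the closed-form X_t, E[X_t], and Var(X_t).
X_t = 7/4 * exp((-104/75) t + (6/5) B_t); E[X_t] = 7*exp(-2*t/3)/4; Var(X_t) = (49*exp(36*t/25) - 49)*exp(-4*t/3)/16

For GBM dX = mu X dt + sigma X dB with X_0 = x_0, apply Itô to Y = log X: dY = (mu - sigma^2/2) dt + sigma dB, so Y_t = log(x_0) + (mu - sigma^2/2) t + sigma B_t and hence X_t = x_0 * exp((mu - sigma^2/2) t + sigma B_t).
With mu = -2/3, sigma = 6/5, x_0 = 7/4, this gives:
  X_t = 7/4 * exp((-104/75) * t + (6/5) * B_t).
Since sigma*B_t ~ Normal(0, sigma^2 t), E[exp(sigma*B_t)] = exp(sigma^2 t / 2); so E[X_t] = x_0 * exp((mu - sigma^2/2) t) * exp(sigma^2 t / 2) = x_0 * exp(mu t) = 7*exp(-2*t/3)/4.
Var(X_t) = E[X_t^2] - (E[X_t])^2 = x_0^2 * exp(2 mu t) * (exp(sigma^2 t) - 1) = (49*exp(36*t/25) - 49)*exp(-4*t/3)/16.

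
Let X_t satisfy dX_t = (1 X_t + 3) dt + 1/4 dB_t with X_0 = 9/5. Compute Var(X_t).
Var(X_t) = exp(2*t)/32 - 1/32

The variance V(t) = Var(X_t) satisfies V'(t) = 2 a V(t) + c^2 with V(0) = 0 (drift coefficient is linear in X, diffusion is constant). With a = 1, c = 1/4, the solution is
  V(t) = (c^2 / (2 a)) * (exp(2 a t) - 1)
       = ((1/4)^2 / (2*1)) * (exp(2 t) - 1)
       = exp(2*t)/32 - 1/32.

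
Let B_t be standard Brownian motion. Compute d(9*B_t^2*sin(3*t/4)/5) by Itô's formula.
d(9*B_t^2*sin(3*t/4)/5) = (27*B_t^2*cos(3*t/4)/20 + 9*sin(3*t/4)/5) dt + (18*B_t*sin(3*t/4)/5) dB_t

Itô's formula for f(t, x): d f(t, B_t) = (f_t + (1/2) f_xx) dt + f_x dB_t. Compute partials of f(t, x) = 9*x^2*sin(3*t/4)/5:
  f_t(t,x)  = 27*x^2*cos(3*t/4)/20
  f_x(t,x)  = 18*x*sin(3*t/4)/5
  f_xx(t,x) = 18*sin(3*t/4)/5
Assemble drift = f_t + (1/2) f_xx = 27*x^2*cos(3*t/4)/20 + 9*sin(3*t/4)/5 and diffusion = f_x = 18*x*sin(3*t/4)/5. Substituting x = B_t:
  d(9*B_t^2*sin(3*t/4)/5) = (27*B_t^2*cos(3*t/4)/20 + 9*sin(3*t/4)/5) dt + (18*B_t*sin(3*t/4)/5) dB_t.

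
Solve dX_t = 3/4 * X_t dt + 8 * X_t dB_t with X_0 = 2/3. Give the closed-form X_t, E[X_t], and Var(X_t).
X_t = 2/3 * exp((-125/4) t + (8) B_t); E[X_t] = 2*exp(3*t/4)/3; Var(X_t) = 4*(exp(64*t) - 1)*exp(3*t/2)/9

For GBM dX = mu X dt + sigma X dB with X_0 = x_0, apply Itô to Y = log X: dY = (mu - sigma^2/2) dt + sigma dB, so Y_t = log(x_0) + (mu - sigma^2/2) t + sigma B_t and hence X_t = x_0 * exp((mu - sigma^2/2) t + sigma B_t).
With mu = 3/4, sigma = 8, x_0 = 2/3, this gives:
  X_t = 2/3 * exp((-125/4) * t + (8) * B_t).
Since sigma*B_t ~ Normal(0, sigma^2 t), E[exp(sigma*B_t)] = exp(sigma^2 t / 2); so E[X_t] = x_0 * exp((mu - sigma^2/2) t) * exp(sigma^2 t / 2) = x_0 * exp(mu t) = 2*exp(3*t/4)/3.
Var(X_t) = E[X_t^2] - (E[X_t])^2 = x_0^2 * exp(2 mu t) * (exp(sigma^2 t) - 1) = 4*(exp(64*t) - 1)*exp(3*t/2)/9.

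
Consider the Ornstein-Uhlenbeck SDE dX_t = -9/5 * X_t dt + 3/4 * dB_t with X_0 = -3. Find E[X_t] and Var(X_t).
E[X_t] = -3*exp(-9*t/5); Var(X_t) = 5/32 - 5*exp(-18*t/5)/32

The OU SDE dX = -theta X dt + sigma dB admits the integrating factor exp(theta t): d(exp(theta t) X_t) = sigma exp(theta t) dB_t. Integrating from 0 to t:
  X_t = x_0 * exp(-theta t) + sigma * int_0^t exp(-theta (t-s)) dB_s.
The Itô integral has mean 0 and (by the Itô isometry) variance sigma^2 * int_0^t exp(-2 theta (t - s)) ds = sigma^2 * (1 - exp(-2 theta t)) / (2 theta).
With theta = 9/5, sigma = 3/4, x_0 = -3:
  E[X_t] = -3 * exp(-9/5 t) = -3*exp(-9*t/5)
  Var(X_t) = (3/4)^2 * (1 - exp(-2*9/5 t)) / (2 * 9/5) = 5/32 - 5*exp(-18*t/5)/32.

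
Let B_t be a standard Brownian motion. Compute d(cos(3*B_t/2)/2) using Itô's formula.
d(cos(3*B_t/2)/2) = (-9*cos(3*B_t/2)/16) dt + (-3*sin(3*B_t/2)/4) dB_t

Itô's formula for f(B_t) gives d f(B_t) = f'(B_t) dB_t + (1/2) f''(B_t) dt. Compute derivatives of f(x) = cos(3*x/2)/2:
  f'(x)  = -3*sin(3*x/2)/4
  f''(x) = -9*cos(3*x/2)/8
Substitute x = B_t and multiply the f'' term by 1/2:
  drift     = (1/2) * (-9*cos(3*x/2)/8) evaluated at B_t = -9*cos(3*B_t/2)/16
  diffusion = (-3*sin(3*x/2)/4) evaluated at B_t = -3*sin(3*B_t/2)/4
Therefore d(cos(3*B_t/2)/2) = (-9*cos(3*B_t/2)/16) dt + (-3*sin(3*B_t/2)/4) dB_t.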